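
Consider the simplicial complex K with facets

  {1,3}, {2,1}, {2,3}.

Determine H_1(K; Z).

We work with the vertex ordering 1 < 2 < 3. The simplices of K, each written with vertices in increasing order, are:

  0-simplices (3): [1], [2], [3]
  1-simplices (3): [1,2], [1,3], [2,3]

giving chain groups C_0 ≅ Z^3, C_1 ≅ Z^3.

∂_1: C_1 → C_0 sends each edge [p,q] (with p < q) to q − p.
The 3×3 boundary matrix has rank 2 and Smith normal form diag(1,1).

Now H_k = ker ∂_k / im ∂_{k+1}, so:

  H_1: rank ker ∂_1 − rank ∂_2 = (3 − 2) − 0 = 1, and there is no ∂_2, so H_1 ≅ Z.

(K is a triangulation of the circle S^1.)

H_1 ≅ Z.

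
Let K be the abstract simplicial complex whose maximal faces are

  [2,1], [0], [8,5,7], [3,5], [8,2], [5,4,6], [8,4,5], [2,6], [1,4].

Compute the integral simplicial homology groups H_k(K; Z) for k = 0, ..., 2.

H_0 ≅ Z^2,  H_1 ≅ Z^2,  H_2 = 0.

K has 9 vertices, 12 edges, 3 triangles.
rank ∂_0 = 0, rank ∂_1 = 7 ⇒ b_0 = 9 − 0 − 7 = 2; all invariant factors of ∂_1 are 1 so no torsion. So H_0 ≅ Z^2.
rank ∂_1 = 7, rank ∂_2 = 3 ⇒ b_1 = 12 − 7 − 3 = 2; all invariant factors of ∂_2 are 1 so no torsion. So H_1 ≅ Z^2.
rank ∂_2 = 3, rank ∂_3 = 0 ⇒ b_2 = 3 − 3 − 0 = 0. So H_2 ≅ 0.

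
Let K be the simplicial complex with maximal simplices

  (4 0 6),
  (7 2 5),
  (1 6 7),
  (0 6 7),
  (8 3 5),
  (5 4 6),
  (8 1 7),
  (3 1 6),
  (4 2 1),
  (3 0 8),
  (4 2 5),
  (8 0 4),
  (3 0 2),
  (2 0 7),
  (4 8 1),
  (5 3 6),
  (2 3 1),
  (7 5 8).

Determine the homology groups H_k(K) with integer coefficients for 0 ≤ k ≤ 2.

We work with the vertex ordering 0 < 1 < 2 < 3 < 4 < 5 < 6 < 7 < 8. The simplices of K, each written with vertices in increasing order, are:

  0-simplices (9): [0], [1], [2], [3], [4], [5], [6], [7], [8]
  1-simplices (27): (27 of them)
  2-simplices (18): [0,2,3], [0,2,7], [0,3,8], [0,4,6], [0,4,8], [0,6,7], [1,2,3], [1,2,4], [1,3,6], [1,4,8], [1,6,7], [1,7,8], [2,4,5], [2,5,7], [3,5,6], [3,5,8], [4,5,6], [5,7,8]

Hence C_0 ≅ Z^9, C_1 ≅ Z^27, C_2 ≅ Z^18.

Boundary ∂_1: C_1 → C_0 is given by ∂[p,q] = [q] − [p].
As a 9×27 matrix over Z this has rank 8, with invariant factors (1,1,1,1,1,1,1,1).

∂_2: C_2 → C_1 maps a triangle to the signed sum of its edges. For instance
  ∂[0,2,7] = [2,7] − [0,7] + [0,2],
  ∂[3,5,8] = [5,8] − [3,8] + [3,5].
The 27×18 boundary matrix has rank 17 and Smith normal form diag(1,1,1,1,1,1,1,1,1,1,1,1,1,1,1,1,1).

Reading off H_k = ker ∂_k / im ∂_{k+1}:

  H_0: rank C_0 − rank ∂_1 = 9 − 8 = 1, and the invariant factors of ∂_1 are all 1, so H_0 ≅ Z.
  H_1: rank ker ∂_1 − rank ∂_2 = (27 − 8) − 17 = 2, and the invariant factors of ∂_2 are all 1, so H_1 ≅ Z^2.
  H_2: rank ker ∂_2 − rank ∂_3 = (18 − 17) − 0 = 1, and there is no ∂_3, so H_2 ≅ Z.

H_0 ≅ Z,  H_1 ≅ Z^2,  H_2 ≅ Z.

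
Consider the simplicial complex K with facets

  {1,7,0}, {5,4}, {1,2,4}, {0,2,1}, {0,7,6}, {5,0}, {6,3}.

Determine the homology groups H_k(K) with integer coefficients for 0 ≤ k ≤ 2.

H_0 = Z,  H_1 = Z,  H_2 = 0.

We work with the vertex ordering 0 < 1 < 2 < 3 < 4 < 5 < 6 < 7. The simplices of K, each written with vertices in increasing order, are:

  0-simplices (8): [0], [1], [2], [3], [4], [5], [6], [7]
  1-simplices (12): [0,1], [0,2], [0,5], [0,6], [0,7], [1,2], [1,4], [1,7], [2,4], [3,6], [4,5], [6,7]
  2-simplices (4): [0,1,2], [0,1,7], [0,6,7], [1,2,4]

Hence C_0 ≅ Z^8, C_1 ≅ Z^12, C_2 ≅ Z^4.

Boundary ∂_1: C_1 → C_0 maps an edge to its endpoints' difference, ∂[p,q] = q − p.
As a 8×12 matrix over Z this has rank 7, with invariant factors (1,1,1,1,1,1,1).

The boundary map ∂_2: C_2 → C_1 maps a triangle to the signed sum of its edges. For instance
  ∂[0,1,7] = [1,7] − [0,7] + [0,1],
  ∂[0,6,7] = [6,7] − [0,7] + [0,6].
As a 12×4 matrix over Z this has rank 4, with invariant factors (1,1,1,1).

Computing H_k = (kernel of ∂_k) / (image of ∂_{k+1}):

  H_0: rank C_0 − rank ∂_1 = 8 − 7 = 1, and the invariant factors of ∂_1 are all 1, so H_0 = Z.
  H_1: rank ker ∂_1 − rank ∂_2 = (12 − 7) − 4 = 1, and the invariant factors of ∂_2 are all 1, so H_1 = Z.
  H_2: rank ker ∂_2 − rank ∂_3 = (4 − 4) − 0 = 0, and there is no ∂_3, so H_2 = 0.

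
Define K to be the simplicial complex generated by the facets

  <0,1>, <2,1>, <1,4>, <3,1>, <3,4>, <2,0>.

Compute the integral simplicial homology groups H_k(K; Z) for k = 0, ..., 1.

H_0 ≅ Z,  H_1 ≅ Z^2.

We work with the vertex ordering 0 < 1 < 2 < 3 < 4. The simplices of K, each written with vertices in increasing order, are:

  0-simplices (5): [0], [1], [2], [3], [4]
  1-simplices (6): [0,1], [0,2], [1,2], [1,3], [1,4], [3,4]

Hence C_0 ≅ Z^5, C_1 ≅ Z^6.

∂_1: C_1 → C_0 maps an edge to its endpoints' difference, ∂[p,q] = q − p. For instance
  ∂[1,4] = [4] − [1].
The resulting 5×6 matrix has rank 4, and its Smith normal form has invariant factors (1,1,1,1).

Now H_k = ker ∂_k / im ∂_{k+1}, so:

  H_0: rank C_0 − rank ∂_1 = 5 − 4 = 1, and the invariant factors of ∂_1 are all 1, so H_0 = Z.
  H_1: rank ker ∂_1 − rank ∂_2 = (6 − 4) − 0 = 2, and there is no ∂_2, so H_1 = Z^2.

As a check, the Euler characteristic is 5 − 6 = -1, which agrees with 1 − 2 = -1.
(K is a triangulation of a wedge of 2 circles.)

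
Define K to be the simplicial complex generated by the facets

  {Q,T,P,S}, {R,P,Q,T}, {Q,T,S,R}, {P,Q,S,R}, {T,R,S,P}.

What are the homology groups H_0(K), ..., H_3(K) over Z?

Take the total order P < Q < R < S < T on the vertex set. Then K (dimension 3) consists of the simplices:

  0-simplices (5): P, Q, R, S, T
  1-simplices (10): PQ, PR, PS, PT, QR, QS, QT, RS, RT, ST
  2-simplices (10): PQR, PQS, PQT, PRS, PRT, PST, QRS, QRT, QST, RST
  3-simplices (5): PQRS, PQRT, PQST, PRST, QRST

so the chain groups are C_0 ≅ Z^5, C_1 ≅ Z^10, C_2 ≅ Z^10, C_3 ≅ Z^5.

The boundary map ∂_1: C_1 → C_0 maps an edge to its endpoints' difference, ∂[p,q] = q − p. For instance
  ∂PT = T − P.
The resulting 5×10 matrix has rank 4, and its Smith normal form has invariant factors (1,1,1,1).

The boundary map ∂_2: C_2 → C_1 maps a triangle to the signed sum of its edges. For instance
  ∂QST = ST − QT + QS,
  ∂PQS = QS − PS + PQ.
The resulting 10×10 matrix has rank 6, and its Smith normal form has invariant factors (1,1,1,1,1,1).

Boundary ∂_3: C_3 → C_2 sends each 3-simplex σ to the alternating sum Σ_i (−1)^i (σ with its i-th vertex removed). For instance
  ∂PQST = QST − PST + PQT − PQS,
  ∂PQRS = QRS − PRS + PQS − PQR.
This gives a 10×5 integer matrix of rank 4; reducing to Smith normal form yields diagonal entries (1,1,1,1).

Computing H_k = (kernel of ∂_k) / (image of ∂_{k+1}):

  H_0: rank C_0 − rank ∂_1 = 5 − 4 = 1, and the invariant factors of ∂_1 are all 1, so H_0 = Z.
  H_1: rank ker ∂_1 − rank ∂_2 = (10 − 4) − 6 = 0, and the invariant factors of ∂_2 are all 1, so H_1 = 0.
  H_2: rank ker ∂_2 − rank ∂_3 = (10 − 6) − 4 = 0, and the invariant factors of ∂_3 are all 1, so H_2 = 0.
  H_3: rank ker ∂_3 − rank ∂_4 = (5 − 4) − 0 = 1, and there is no ∂_4, so H_3 = Z.

As a check, the Euler characteristic is 5 − 10 + 10 − 5 = 0, which agrees with 1 − 0 + 0 − 1 = 0.

H_0 ≅ Z,  H_1 = 0,  H_2 = 0,  H_3 ≅ Z.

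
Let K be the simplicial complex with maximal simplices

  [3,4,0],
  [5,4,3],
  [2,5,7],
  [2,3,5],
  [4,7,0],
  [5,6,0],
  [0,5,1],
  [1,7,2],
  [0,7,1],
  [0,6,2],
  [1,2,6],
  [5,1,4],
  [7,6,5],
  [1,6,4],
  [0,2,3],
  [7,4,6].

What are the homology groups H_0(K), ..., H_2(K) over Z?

H_0 = Z,  H_1 = Z^2,  H_2 = Z.

Take the total order 0 < 1 < 2 < 3 < 4 < 5 < 6 < 7 on the vertex set. Then K (dimension 2) consists of the simplices:

  0-simplices (8): [0], [1], [2], [3], [4], [5], [6], [7]
  1-simplices (24): (24 of them)
  2-simplices (16): [0,1,5], [0,1,7], [0,2,3], [0,2,6], [0,3,4], [0,4,7], [0,5,6], [1,2,6], [1,2,7], [1,4,5], [1,4,6], [2,3,5], [2,5,7], [3,4,5], [4,6,7], [5,6,7]

giving chain groups C_0 ≅ Z^8, C_1 ≅ Z^24, C_2 ≅ Z^16.

∂_1: C_1 → C_0 maps an edge to its endpoints' difference, ∂[p,q] = q − p. For instance
  ∂[1,4] = [4] − [1].
The 8×24 boundary matrix has rank 7 and Smith normal form diag(1,1,1,1,1,1,1).

The boundary map ∂_2: C_2 → C_1 acts by ∂[p,q,r] = [q,r] − [p,r] + [p,q]. For instance
  ∂[0,1,7] = [1,7] − [0,7] + [0,1],
  ∂[5,6,7] = [6,7] − [5,7] + [5,6].
As a 24×16 matrix over Z this has rank 15, with invariant factors (1,1,1,1,1,1,1,1,1,1,1,1,1,1,1).

Reading off H_k = ker ∂_k / im ∂_{k+1}:

  H_0: rank C_0 − rank ∂_1 = 8 − 7 = 1, and the invariant factors of ∂_1 are all 1, so H_0 = Z.
  H_1: rank ker ∂_1 − rank ∂_2 = (24 − 7) − 15 = 2, and the invariant factors of ∂_2 are all 1, so H_1 = Z^2.
  H_2: rank ker ∂_2 − rank ∂_3 = (16 − 15) − 0 = 1, and there is no ∂_3, so H_2 = Z.

(K is a triangulation of the torus T^2.)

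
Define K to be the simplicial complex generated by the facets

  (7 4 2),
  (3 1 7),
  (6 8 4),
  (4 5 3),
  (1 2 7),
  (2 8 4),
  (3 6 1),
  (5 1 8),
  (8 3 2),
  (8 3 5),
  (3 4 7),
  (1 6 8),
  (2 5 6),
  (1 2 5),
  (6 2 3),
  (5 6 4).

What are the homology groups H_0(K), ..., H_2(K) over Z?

H_0 ≅ Z,  H_1 ≅ Z^2,  H_2 ≅ Z.

Order the vertices as 1 < 2 < 3 < 4 < 5 < 6 < 7 < 8. Listing each simplex with vertices in this order, K has dimension 2 with simplices:

  0-simplices (8): [1], [2], [3], [4], [5], [6], [7], [8]
  1-simplices (24): (24 of them)
  2-simplices (16): [1,2,5], [1,2,7], [1,3,6], [1,3,7], [1,5,8], [1,6,8], [2,3,6], [2,3,8], [2,4,7], [2,4,8], [2,5,6], [3,4,5], [3,4,7], [3,5,8], [4,5,6], [4,6,8]

giving chain groups C_0 ≅ Z^8, C_1 ≅ Z^24, C_2 ≅ Z^16.

Boundary ∂_1: C_1 → C_0 is given by ∂[p,q] = [q] − [p]. For instance
  ∂[3,6] = [6] − [3].
This gives a 8×24 integer matrix of rank 7; reducing to Smith normal form yields diagonal entries (1,1,1,1,1,1,1).

The boundary map ∂_2: C_2 → C_1 maps a triangle to the signed sum of its edges. For instance
  ∂[4,6,8] = [6,8] − [4,8] + [4,6],
  ∂[2,5,6] = [5,6] − [2,6] + [2,5].
This gives a 24×16 integer matrix of rank 15; reducing to Smith normal form yields diagonal entries (1,1,1,1,1,1,1,1,1,1,1,1,1,1,1).

From H_k ≅ ker(∂_k) / im(∂_{k+1}) we obtain:

  H_0: rank C_0 − rank ∂_1 = 8 − 7 = 1, and the invariant factors of ∂_1 are all 1, so H_0 = Z.
  H_1: rank ker ∂_1 − rank ∂_2 = (24 − 7) − 15 = 2, and the invariant factors of ∂_2 are all 1, so H_1 = Z^2.
  H_2: rank ker ∂_2 − rank ∂_3 = (16 − 15) − 0 = 1, and there is no ∂_3, so H_2 = Z.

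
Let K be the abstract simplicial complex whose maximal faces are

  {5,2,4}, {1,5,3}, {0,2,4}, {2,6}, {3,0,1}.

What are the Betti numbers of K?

Order the vertices as 0 < 1 < 2 < 3 < 4 < 5 < 6. Listing each simplex with vertices in this order, K has dimension 2 with simplices:

  0-simplices (7): [0], [1], [2], [3], [4], [5], [6]
  1-simplices (11): [0,1], [0,2], [0,3], [0,4], [1,3], [1,5], [2,4], [2,5], [2,6], [3,5], [4,5]
  2-simplices (4): [0,1,3], [0,2,4], [1,3,5], [2,4,5]

giving chain groups C_0 ≅ Z^7, C_1 ≅ Z^11, C_2 ≅ Z^4.

The boundary map ∂_1: C_1 → C_0 maps an edge to its endpoints' difference, ∂[p,q] = q − p. For instance
  ∂[4,5] = [5] − [4].
The 7×11 boundary matrix has rank 6 and Smith normal form diag(1,1,1,1,1,1).

∂_2: C_2 → C_1 maps a triangle to the signed sum of its edges. For instance
  ∂[0,2,4] = [2,4] − [0,4] + [0,2],
  ∂[0,1,3] = [1,3] − [0,3] + [0,1].
As a 11×4 matrix over Z this has rank 4, with invariant factors (1,1,1,1).

Computing H_k = (kernel of ∂_k) / (image of ∂_{k+1}):

  H_0: rank C_0 − rank ∂_1 = 7 − 6 = 1, and the invariant factors of ∂_1 are all 1, so H_0 = Z.
  H_1: rank ker ∂_1 − rank ∂_2 = (11 − 6) − 4 = 1, and the invariant factors of ∂_2 are all 1, so H_1 = Z.
  H_2: rank ker ∂_2 − rank ∂_3 = (4 − 4) − 0 = 0, and there is no ∂_3, so H_2 = 0.

Hence the Betti numbers are b_0 = 1, b_1 = 1, b_2 = 0.

b_0 = 1, b_1 = 1, b_2 = 0.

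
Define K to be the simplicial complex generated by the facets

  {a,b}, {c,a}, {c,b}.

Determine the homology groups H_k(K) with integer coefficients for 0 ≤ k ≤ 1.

Fix the vertex order a < b < c and write every simplex with vertices in increasing order. Then dim K = 1 and the simplices of K are:

  0-simplices (3): a, b, c
  1-simplices (3): ab, ac, bc

so the chain groups are C_0 ≅ Z^3, C_1 ≅ Z^3.

The boundary map ∂_1: C_1 → C_0 is given by ∂[p,q] = [q] − [p]. For instance
  ∂ab = b − a.
As a 3×3 matrix over Z this has rank 2, with invariant factors (1,1).

Reading off H_k = ker ∂_k / im ∂_{k+1}:

  H_0: rank C_0 − rank ∂_1 = 3 − 2 = 1, and the invariant factors of ∂_1 are all 1, so H_0 = Z.
  H_1: rank ker ∂_1 − rank ∂_2 = (3 − 2) − 0 = 1, and there is no ∂_2, so H_1 = Z.

H_0 ≅ Z,  H_1 ≅ Z.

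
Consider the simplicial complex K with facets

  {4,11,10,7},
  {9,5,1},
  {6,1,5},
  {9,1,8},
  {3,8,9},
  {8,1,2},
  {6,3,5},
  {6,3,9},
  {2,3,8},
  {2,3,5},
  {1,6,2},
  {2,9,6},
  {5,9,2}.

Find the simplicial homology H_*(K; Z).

K has 11 vertices, 24 edges, 16 triangles, 1 3-simplex.
rank ∂_0 = 0, rank ∂_1 = 9 ⇒ b_0 = 11 − 0 − 9 = 2; all invariant factors of ∂_1 are 1 so no torsion. So H_0 = Z^2.
rank ∂_1 = 9, rank ∂_2 = 15 ⇒ b_1 = 24 − 9 − 15 = 0; ∂_2 has invariant factor(s) [2] giving torsion. So H_1 = Z/2.
rank ∂_2 = 15, rank ∂_3 = 1 ⇒ b_2 = 16 − 15 − 1 = 0; all invariant factors of ∂_3 are 1 so no torsion. So H_2 = 0.
rank ∂_3 = 1, rank ∂_4 = 0 ⇒ b_3 = 1 − 1 − 0 = 0. So H_3 = 0.

H_0 = Z^2,  H_1 = Z/2,  H_2 = 0,  H_3 = 0.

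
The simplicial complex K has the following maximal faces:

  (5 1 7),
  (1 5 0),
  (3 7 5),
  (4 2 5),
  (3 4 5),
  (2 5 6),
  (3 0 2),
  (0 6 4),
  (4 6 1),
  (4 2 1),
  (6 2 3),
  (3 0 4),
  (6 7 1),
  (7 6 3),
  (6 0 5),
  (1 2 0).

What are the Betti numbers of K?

b_0 = 1, b_1 = 2, b_2 = 1.

Order the vertices as 0 < 1 < 2 < 3 < 4 < 5 < 6 < 7. Listing each simplex with vertices in this order, K has dimension 2 with simplices:

  0-simplices (8): [0], [1], [2], [3], [4], [5], [6], [7]
  1-simplices (24): (24 of them)
  2-simplices (16): [0,1,2], [0,1,5], [0,2,3], [0,3,4], [0,4,6], [0,5,6], [1,2,4], [1,4,6], [1,5,7], [1,6,7], [2,3,6], [2,4,5], [2,5,6], [3,4,5], [3,5,7], [3,6,7]

Hence C_0 ≅ Z^8, C_1 ≅ Z^24, C_2 ≅ Z^16.

∂_1: C_1 → C_0 is given by ∂[p,q] = [q] − [p]. For instance
  ∂[1,5] = [5] − [1].
The 8×24 boundary matrix has rank 7 and Smith normal form diag(1,1,1,1,1,1,1).

Boundary ∂_2: C_2 → C_1 sends each 2-simplex [p,q,r] to [q,r] − [p,r] + [p,q]. For instance
  ∂[0,1,2] = [1,2] − [0,2] + [0,1],
  ∂[0,3,4] = [3,4] − [0,4] + [0,3].
The 24×16 boundary matrix has rank 15 and Smith normal form diag(1,1,1,1,1,1,1,1,1,1,1,1,1,1,1).

Now H_k = ker ∂_k / im ∂_{k+1}, so:

  H_0: rank C_0 − rank ∂_1 = 8 − 7 = 1, and the invariant factors of ∂_1 are all 1, so H_0 ≅ Z.
  H_1: rank ker ∂_1 − rank ∂_2 = (24 − 7) − 15 = 2, and the invariant factors of ∂_2 are all 1, so H_1 ≅ Z^2.
  H_2: rank ker ∂_2 − rank ∂_3 = (16 − 15) − 0 = 1, and there is no ∂_3, so H_2 ≅ Z.

Hence the Betti numbers are b_0 = 1, b_1 = 2, b_2 = 1.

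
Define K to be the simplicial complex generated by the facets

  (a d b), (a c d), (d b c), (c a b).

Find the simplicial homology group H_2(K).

Fix the vertex order a < b < c < d and write every simplex with vertices in increasing order. Then dim K = 2 and the simplices of K are:

  0-simplices (4): a, b, c, d
  1-simplices (6): ab, ac, ad, bc, bd, cd
  2-simplices (4): abc, abd, acd, bcd

giving chain groups C_0 ≅ Z^4, C_1 ≅ Z^6, C_2 ≅ Z^4.

Boundary ∂_1: C_1 → C_0 is given by ∂[p,q] = [q] − [p]. For instance
  ∂cd = d − c.
The resulting 4×6 matrix has rank 3, and its Smith normal form has invariant factors (1,1,1).

Boundary ∂_2: C_2 → C_1 acts by ∂[p,q,r] = [q,r] − [p,r] + [p,q]. For instance
  ∂acd = cd − ad + ac,
  ∂abd = bd − ad + ab.
As a 6×4 matrix over Z this has rank 3, with invariant factors (1,1,1).

Now H_k = ker ∂_k / im ∂_{k+1}, so:

  H_2: rank ker ∂_2 − rank ∂_3 = (4 − 3) − 0 = 1, and there is no ∂_3, so H_2 = Z.

(K is a triangulation of the 2-sphere S^2.)

H_2 ≅ Z.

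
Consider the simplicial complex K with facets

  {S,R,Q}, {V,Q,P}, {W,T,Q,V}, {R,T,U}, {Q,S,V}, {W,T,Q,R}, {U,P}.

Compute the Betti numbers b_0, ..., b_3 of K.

Order the vertices as P < Q < R < S < T < U < V < W. Listing each simplex with vertices in this order, K has dimension 3 with simplices:

  0-simplices (8): P, Q, R, S, T, U, V, W
  1-simplices (17): PQ, PU, PV, QR, QS, QT, QV, QW, RS, RT, RU, RW, SV, TU, TV, TW, VW
  2-simplices (11): PQV, QRS, QRT, QRW, QSV, QTV, QTW, QVW, RTU, RTW, TVW
  3-simplices (2): QRTW, QTVW

so the chain groups are C_0 ≅ Z^8, C_1 ≅ Z^17, C_2 ≅ Z^11, C_3 ≅ Z^2.

Boundary ∂_1: C_1 → C_0 is given by ∂[p,q] = [q] − [p].
As a 8×17 matrix over Z this has rank 7, with invariant factors (1,1,1,1,1,1,1).

Boundary ∂_2: C_2 → C_1 sends each 2-simplex [p,q,r] to [q,r] − [p,r] + [p,q]. For instance
  ∂PQV = QV − PV + PQ,
  ∂QRS = RS − QS + QR.
The 17×11 boundary matrix has rank 9 and Smith normal form diag(1,1,1,1,1,1,1,1,1).

Boundary ∂_3: C_3 → C_2 sends each 3-simplex σ to the alternating sum Σ_i (−1)^i (σ with its i-th vertex removed). For instance
  ∂QRTW = RTW − QTW + QRW − QRT,
  ∂QTVW = TVW − QVW + QTW − QTV.
The resulting 11×2 matrix has rank 2, and its Smith normal form has invariant factors (1,1).

Computing H_k = (kernel of ∂_k) / (image of ∂_{k+1}):

  H_0: rank C_0 − rank ∂_1 = 8 − 7 = 1, and the invariant factors of ∂_1 are all 1, so H_0 = Z.
  H_1: rank ker ∂_1 − rank ∂_2 = (17 − 7) − 9 = 1, and the invariant factors of ∂_2 are all 1, so H_1 = Z.
  H_2: rank ker ∂_2 − rank ∂_3 = (11 − 9) − 2 = 0, and the invariant factors of ∂_3 are all 1, so H_2 = 0.
  H_3: rank ker ∂_3 − rank ∂_4 = (2 − 2) − 0 = 0, and there is no ∂_4, so H_3 = 0.

As a check, the Euler characteristic is 8 − 17 + 11 − 2 = 0, which agrees with 1 − 1 + 0 − 0 = 0.

Hence the Betti numbers are b_0 = 1, b_1 = 1, b_2 = 0, b_3 = 0.

b_0 = 1, b_1 = 1, b_2 = 0, b_3 = 0.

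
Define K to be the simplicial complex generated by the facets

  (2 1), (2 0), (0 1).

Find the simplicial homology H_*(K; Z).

H_0 = Z,  H_1 = Z.

We work with the vertex ordering 0 < 1 < 2. The simplices of K, each written with vertices in increasing order, are:

  0-simplices (3): [0], [1], [2]
  1-simplices (3): [0,1], [0,2], [1,2]

giving chain groups C_0 ≅ Z^3, C_1 ≅ Z^3.

∂_1: C_1 → C_0 sends each edge [p,q] (with p < q) to q − p. For instance
  ∂[0,2] = [2] − [0].
The resulting 3×3 matrix has rank 2, and its Smith normal form has invariant factors (1,1).

Now H_k = ker ∂_k / im ∂_{k+1}, so:

  H_0: rank C_0 − rank ∂_1 = 3 − 2 = 1, and the invariant factors of ∂_1 are all 1, so H_0 ≅ Z.
  H_1: rank ker ∂_1 − rank ∂_2 = (3 − 2) − 0 = 1, and there is no ∂_2, so H_1 ≅ Z.

As a check, the Euler characteristic is 3 − 3 = 0, which agrees with 1 − 1 = 0.
(K is a triangulation of the circle S^1.)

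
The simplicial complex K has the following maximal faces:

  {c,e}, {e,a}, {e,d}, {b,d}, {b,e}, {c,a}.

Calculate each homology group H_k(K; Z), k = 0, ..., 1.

H_0 ≅ Z,  H_1 ≅ Z^2.

Order the vertices as a < b < c < d < e. Listing each simplex with vertices in this order, K has dimension 1 with simplices:

  0-simplices (5): a, b, c, d, e
  1-simplices (6): ac, ae, bd, be, ce, de

so the chain groups are C_0 ≅ Z^5, C_1 ≅ Z^6.

∂_1: C_1 → C_0 maps an edge to its endpoints' difference, ∂[p,q] = q − p.
The 5×6 boundary matrix has rank 4 and Smith normal form diag(1,1,1,1).

Now H_k = ker ∂_k / im ∂_{k+1}, so:

  H_0: rank C_0 − rank ∂_1 = 5 − 4 = 1, and the invariant factors of ∂_1 are all 1, so H_0 ≅ Z.
  H_1: rank ker ∂_1 − rank ∂_2 = (6 − 4) − 0 = 2, and there is no ∂_2, so H_1 ≅ Z^2.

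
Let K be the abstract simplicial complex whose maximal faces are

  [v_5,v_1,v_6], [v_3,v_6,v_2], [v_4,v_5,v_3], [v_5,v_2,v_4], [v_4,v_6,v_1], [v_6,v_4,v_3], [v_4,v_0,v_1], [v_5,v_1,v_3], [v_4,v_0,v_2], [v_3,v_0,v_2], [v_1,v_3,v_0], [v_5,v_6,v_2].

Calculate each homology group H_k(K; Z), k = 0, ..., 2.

H_0 = Z,  H_1 = Z/2,  H_2 = 0.

Fix the vertex order v_0 < v_1 < v_2 < v_3 < v_4 < v_5 < v_6 and write every simplex with vertices in increasing order. Then dim K = 2 and the simplices of K are:

  0-simplices (7): [v_0], [v_1], [v_2], [v_3], [v_4], [v_5], [v_6]
  1-simplices (18): (18 of them)
  2-simplices (12): (12 of them)

giving chain groups C_0 ≅ Z^7, C_1 ≅ Z^18, C_2 ≅ Z^12.

The boundary map ∂_1: C_1 → C_0 is given by ∂[p,q] = [q] − [p].
This gives a 7×18 integer matrix of rank 6; reducing to Smith normal form yields diagonal entries (1,1,1,1,1,1).

The boundary map ∂_2: C_2 → C_1 maps a triangle to the signed sum of its edges. For instance
  ∂[v_0,v_2,v_3] = [v_2,v_3] − [v_0,v_3] + [v_0,v_2],
  ∂[v_0,v_2,v_4] = [v_2,v_4] − [v_0,v_4] + [v_0,v_2].
This gives a 18×12 integer matrix of rank 12; reducing to Smith normal form yields diagonal entries (1,1,1,1,1,1,1,1,1,1,1,2).

Reading off H_k = ker ∂_k / im ∂_{k+1}:

  H_0: rank C_0 − rank ∂_1 = 7 − 6 = 1, and the invariant factors of ∂_1 are all 1, so H_0 = Z.
  H_1: rank ker ∂_1 − rank ∂_2 = (18 − 6) − 12 = 0, and ∂_2 has invariant factor 2 > 1, so H_1 = Z/2.
  H_2: rank ker ∂_2 − rank ∂_3 = (12 − 12) − 0 = 0, and there is no ∂_3, so H_2 = 0.

As a check, the Euler characteristic is 7 − 18 + 12 = 1, which agrees with 1 − 0 + 0 = 1.
(K is a triangulation of the real projective plane RP^2.)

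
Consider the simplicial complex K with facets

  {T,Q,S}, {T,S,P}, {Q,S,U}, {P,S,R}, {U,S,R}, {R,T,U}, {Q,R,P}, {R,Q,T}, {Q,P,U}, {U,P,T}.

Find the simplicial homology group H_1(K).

H_1 = Z_2.

Fix the vertex order P < Q < R < S < T < U and write every simplex with vertices in increasing order. Then dim K = 2 and the simplices of K are:

  0-simplices (6): P, Q, R, S, T, U
  1-simplices (15): PQ, PR, PS, PT, PU, QR, QS, QT, QU, RS, RT, RU, ST, SU, TU
  2-simplices (10): PQR, PQU, PRS, PST, PTU, QRT, QST, QSU, RSU, RTU

giving chain groups C_0 ≅ Z^6, C_1 ≅ Z^15, C_2 ≅ Z^10.

Boundary ∂_1: C_1 → C_0 sends each edge [p,q] (with p < q) to q − p. For instance
  ∂RU = U − R.
This gives a 6×15 integer matrix of rank 5; reducing to Smith normal form yields diagonal entries (1,1,1,1,1).

Boundary ∂_2: C_2 → C_1 maps a triangle to the signed sum of its edges. For instance
  ∂PRS = RS − PS + PR,
  ∂RSU = SU − RU + RS.
This gives a 15×10 integer matrix of rank 10; reducing to Smith normal form yields diagonal entries (1,1,1,1,1,1,1,1,1,2).

Computing H_k = (kernel of ∂_k) / (image of ∂_{k+1}):

  H_1: rank ker ∂_1 − rank ∂_2 = (15 − 5) − 10 = 0, and ∂_2 has invariant factor 2 > 1, so H_1 = Z_2.

(K is a triangulation of the real projective plane RP^2.)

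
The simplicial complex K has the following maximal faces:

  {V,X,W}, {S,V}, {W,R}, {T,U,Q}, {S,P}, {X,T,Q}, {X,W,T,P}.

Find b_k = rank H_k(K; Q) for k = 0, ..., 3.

b_0 = 1, b_1 = 1, b_2 = 0, b_3 = 0.

Take the total order P < Q < R < S < T < U < V < W < X on the vertex set. Then K (dimension 3) consists of the simplices:

  0-simplices (9): P, Q, R, S, T, U, V, W, X
  1-simplices (15): PS, PT, PW, PX, QT, QU, QX, RW, SV, TU, TW, TX, VW, VX, WX
  2-simplices (7): PTW, PTX, PWX, QTU, QTX, TWX, VWX
  3-simplices (1): PTWX

Hence C_0 ≅ Z^9, C_1 ≅ Z^15, C_2 ≅ Z^7, C_3 ≅ Z^1.

∂_1: C_1 → C_0 maps an edge to its endpoints' difference, ∂[p,q] = q − p. For instance
  ∂PX = X − P.
As a 9×15 matrix over Z this has rank 8, with invariant factors (1,1,1,1,1,1,1,1).

The boundary map ∂_2: C_2 → C_1 sends each 2-simplex [p,q,r] to [q,r] − [p,r] + [p,q]. For instance
  ∂PWX = WX − PX + PW,
  ∂PTX = TX − PX + PT.
The resulting 15×7 matrix has rank 6, and its Smith normal form has invariant factors (1,1,1,1,1,1).

The boundary map ∂_3: C_3 → C_2 sends each 3-simplex σ to the alternating sum Σ_i (−1)^i (σ with its i-th vertex removed). For instance
  ∂PTWX = TWX − PWX + PTX − PTW.
This gives a 7×1 integer matrix of rank 1; reducing to Smith normal form yields diagonal entries (1).

Reading off H_k = ker ∂_k / im ∂_{k+1}:

  H_0: rank C_0 − rank ∂_1 = 9 − 8 = 1, and the invariant factors of ∂_1 are all 1, so H_0 ≅ Z.
  H_1: rank ker ∂_1 − rank ∂_2 = (15 − 8) − 6 = 1, and the invariant factors of ∂_2 are all 1, so H_1 ≅ Z.
  H_2: rank ker ∂_2 − rank ∂_3 = (7 − 6) − 1 = 0, and the invariant factors of ∂_3 are all 1, so H_2 ≅ 0.
  H_3: rank ker ∂_3 − rank ∂_4 = (1 − 1) − 0 = 0, and there is no ∂_4, so H_3 ≅ 0.

As a check, the Euler characteristic is 9 − 15 + 7 − 1 = 0, which agrees with 1 − 1 + 0 − 0 = 0.

Hence the Betti numbers are b_0 = 1, b_1 = 1, b_2 = 0, b_3 = 0.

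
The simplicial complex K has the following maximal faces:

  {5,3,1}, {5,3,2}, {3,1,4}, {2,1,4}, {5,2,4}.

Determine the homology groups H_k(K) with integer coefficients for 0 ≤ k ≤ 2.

We work with the vertex ordering 1 < 2 < 3 < 4 < 5. The simplices of K, each written with vertices in increasing order, are:

  0-simplices (5): [1], [2], [3], [4], [5]
  1-simplices (10): [1,2], [1,3], [1,4], [1,5], [2,3], [2,4], [2,5], [3,4], [3,5], [4,5]
  2-simplices (5): [1,2,4], [1,3,4], [1,3,5], [2,3,5], [2,4,5]

so the chain groups are C_0 ≅ Z^5, C_1 ≅ Z^10, C_2 ≅ Z^5.

The boundary map ∂_1: C_1 → C_0 sends each edge [p,q] (with p < q) to q − p.
As a 5×10 matrix over Z this has rank 4, with invariant factors (1,1,1,1).

∂_2: C_2 → C_1 maps a triangle to the signed sum of its edges. For instance
  ∂[2,4,5] = [4,5] − [2,5] + [2,4],
  ∂[1,2,4] = [2,4] − [1,4] + [1,2].
The resulting 10×5 matrix has rank 5, and its Smith normal form has invariant factors (1,1,1,1,1).

Computing H_k = (kernel of ∂_k) / (image of ∂_{k+1}):

  H_0: rank C_0 − rank ∂_1 = 5 − 4 = 1, and the invariant factors of ∂_1 are all 1, so H_0 = Z.
  H_1: rank ker ∂_1 − rank ∂_2 = (10 − 4) − 5 = 1, and the invariant factors of ∂_2 are all 1, so H_1 = Z.
  H_2: rank ker ∂_2 − rank ∂_3 = (5 − 5) − 0 = 0, and there is no ∂_3, so H_2 = 0.

As a check, the Euler characteristic is 5 − 10 + 5 = 0, which agrees with 1 − 1 + 0 = 0.

H_0 ≅ Z,  H_1 ≅ Z,  H_2 = 0.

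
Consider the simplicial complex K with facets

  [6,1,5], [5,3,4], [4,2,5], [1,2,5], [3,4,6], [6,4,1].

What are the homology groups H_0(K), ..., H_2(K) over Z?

K has 6 vertices, 12 edges, 6 triangles.
rank ∂_0 = 0, rank ∂_1 = 5 ⇒ b_0 = 6 − 0 − 5 = 1; all invariant factors of ∂_1 are 1 so no torsion. So H_0 ≅ Z.
rank ∂_1 = 5, rank ∂_2 = 6 ⇒ b_1 = 12 − 5 − 6 = 1; all invariant factors of ∂_2 are 1 so no torsion. So H_1 ≅ Z.
rank ∂_2 = 6, rank ∂_3 = 0 ⇒ b_2 = 6 − 6 − 0 = 0. So H_2 ≅ 0.

H_0 ≅ Z,  H_1 ≅ Z,  H_2 = 0.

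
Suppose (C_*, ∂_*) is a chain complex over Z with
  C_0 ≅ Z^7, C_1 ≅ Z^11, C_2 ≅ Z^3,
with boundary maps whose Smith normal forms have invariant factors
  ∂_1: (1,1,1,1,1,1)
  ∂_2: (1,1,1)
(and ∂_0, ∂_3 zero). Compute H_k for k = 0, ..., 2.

H_0: b_0 = 7 − 0 − 6 = 1; torsion from ∂_1 factors > 1: none. So H_0 ≅ Z.
H_1: b_1 = 11 − 6 − 3 = 2; torsion from ∂_2 factors > 1: none. So H_1 ≅ Z^2.
H_2: b_2 = 3 − 3 − 0 = 0; torsion from ∂_3 factors > 1: none. So H_2 ≅ 0.

H_0 ≅ Z,  H_1 ≅ Z^2,  H_2 = 0.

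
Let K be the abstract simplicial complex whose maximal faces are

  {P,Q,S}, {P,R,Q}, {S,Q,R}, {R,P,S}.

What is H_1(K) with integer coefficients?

We work with the vertex ordering P < Q < R < S. The simplices of K, each written with vertices in increasing order, are:

  0-simplices (4): P, Q, R, S
  1-simplices (6): PQ, PR, PS, QR, QS, RS
  2-simplices (4): PQR, PQS, PRS, QRS

giving chain groups C_0 ≅ Z^4, C_1 ≅ Z^6, C_2 ≅ Z^4.

∂_1: C_1 → C_0 sends each edge [p,q] (with p < q) to q − p. For instance
  ∂PS = S − P.
As a 4×6 matrix over Z this has rank 3, with invariant factors (1,1,1).

∂_2: C_2 → C_1 maps a triangle to the signed sum of its edges. For instance
  ∂PRS = RS − PS + PR,
  ∂QRS = RS − QS + QR.
As a 6×4 matrix over Z this has rank 3, with invariant factors (1,1,1).

Reading off H_k = ker ∂_k / im ∂_{k+1}:

  H_1: rank ker ∂_1 − rank ∂_2 = (6 − 3) − 3 = 0, and the invariant factors of ∂_2 are all 1, so H_1 = 0.

H_1 ≅ 0.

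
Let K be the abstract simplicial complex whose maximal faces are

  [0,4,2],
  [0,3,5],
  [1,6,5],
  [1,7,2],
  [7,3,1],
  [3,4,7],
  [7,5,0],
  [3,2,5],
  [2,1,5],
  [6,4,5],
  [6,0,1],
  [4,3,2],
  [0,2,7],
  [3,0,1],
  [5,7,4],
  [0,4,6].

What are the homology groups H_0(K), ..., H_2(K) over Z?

H_0 = Z,  H_1 = Z^2,  H_2 = Z.

Fix the vertex order 0 < 1 < 2 < 3 < 4 < 5 < 6 < 7 and write every simplex with vertices in increasing order. Then dim K = 2 and the simplices of K are:

  0-simplices (8): [0], [1], [2], [3], [4], [5], [6], [7]
  1-simplices (24): (24 of them)
  2-simplices (16): [0,1,3], [0,1,6], [0,2,4], [0,2,7], [0,3,5], [0,4,6], [0,5,7], [1,2,5], [1,2,7], [1,3,7], [1,5,6], [2,3,4], [2,3,5], [3,4,7], [4,5,6], [4,5,7]

giving chain groups C_0 ≅ Z^8, C_1 ≅ Z^24, C_2 ≅ Z^16.

Boundary ∂_1: C_1 → C_0 maps an edge to its endpoints' difference, ∂[p,q] = q − p. For instance
  ∂[0,2] = [2] − [0].
The 8×24 boundary matrix has rank 7 and Smith normal form diag(1,1,1,1,1,1,1).

∂_2: C_2 → C_1 acts by ∂[p,q,r] = [q,r] − [p,r] + [p,q]. For instance
  ∂[3,4,7] = [4,7] − [3,7] + [3,4],
  ∂[2,3,5] = [3,5] − [2,5] + [2,3].
The 24×16 boundary matrix has rank 15 and Smith normal form diag(1,1,1,1,1,1,1,1,1,1,1,1,1,1,1).

Computing H_k = (kernel of ∂_k) / (image of ∂_{k+1}):

  H_0: rank C_0 − rank ∂_1 = 8 − 7 = 1, and the invariant factors of ∂_1 are all 1, so H_0 = Z.
  H_1: rank ker ∂_1 − rank ∂_2 = (24 − 7) − 15 = 2, and the invariant factors of ∂_2 are all 1, so H_1 = Z^2.
  H_2: rank ker ∂_2 − rank ∂_3 = (16 − 15) − 0 = 1, and there is no ∂_3, so H_2 = Z.

As a check, the Euler characteristic is 8 − 24 + 16 = 0, which agrees with 1 − 2 + 1 = 0.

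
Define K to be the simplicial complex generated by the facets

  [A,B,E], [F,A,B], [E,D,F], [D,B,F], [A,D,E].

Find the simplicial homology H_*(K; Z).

H_0 ≅ Z,  H_1 ≅ Z,  H_2 = 0.

Order the vertices as A < B < D < E < F. Listing each simplex with vertices in this order, K has dimension 2 with simplices:

  0-simplices (5): A, B, D, E, F
  1-simplices (10): AB, AD, AE, AF, BD, BE, BF, DE, DF, EF
  2-simplices (5): ABE, ABF, ADE, BDF, DEF

Hence C_0 ≅ Z^5, C_1 ≅ Z^10, C_2 ≅ Z^5.

∂_1: C_1 → C_0 is given by ∂[p,q] = [q] − [p]. For instance
  ∂AB = B − A.
The resulting 5×10 matrix has rank 4, and its Smith normal form has invariant factors (1,1,1,1).

The boundary map ∂_2: C_2 → C_1 sends each 2-simplex [p,q,r] to [q,r] − [p,r] + [p,q]. For instance
  ∂ABE = BE − AE + AB,
  ∂ADE = DE − AE + AD.
This gives a 10×5 integer matrix of rank 5; reducing to Smith normal form yields diagonal entries (1,1,1,1,1).

Computing H_k = (kernel of ∂_k) / (image of ∂_{k+1}):

  H_0: rank C_0 − rank ∂_1 = 5 − 4 = 1, and the invariant factors of ∂_1 are all 1, so H_0 = Z.
  H_1: rank ker ∂_1 − rank ∂_2 = (10 − 4) − 5 = 1, and the invariant factors of ∂_2 are all 1, so H_1 = Z.
  H_2: rank ker ∂_2 − rank ∂_3 = (5 − 5) − 0 = 0, and there is no ∂_3, so H_2 = 0.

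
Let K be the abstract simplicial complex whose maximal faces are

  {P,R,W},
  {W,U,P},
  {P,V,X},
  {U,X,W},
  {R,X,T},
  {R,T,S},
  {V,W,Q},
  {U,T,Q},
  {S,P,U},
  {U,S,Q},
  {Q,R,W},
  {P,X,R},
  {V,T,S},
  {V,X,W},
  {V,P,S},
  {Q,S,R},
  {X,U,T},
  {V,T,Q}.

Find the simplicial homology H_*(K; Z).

Fix the vertex order P < Q < R < S < T < U < V < W < X and write every simplex with vertices in increasing order. Then dim K = 2 and the simplices of K are:

  0-simplices (9): P, Q, R, S, T, U, V, W, X
  1-simplices (27): PR, PS, PU, PV, PW, PX, QR, QS, QT, QU, QV, QW, RS, RT, RW, RX, ST, SU, SV, TU, TV, TX, UW, UX, VW, VX, WX
  2-simplices (18): PRW, PRX, PSU, PSV, PUW, PVX, QRS, QRW, QSU, QTU, QTV, QVW, RST, RTX, STV, TUX, UWX, VWX

Hence C_0 ≅ Z^9, C_1 ≅ Z^27, C_2 ≅ Z^18.

The boundary map ∂_1: C_1 → C_0 sends each edge [p,q] (with p < q) to q − p. For instance
  ∂RT = T − R.
The 9×27 boundary matrix has rank 8 and Smith normal form diag(1,1,1,1,1,1,1,1).

The boundary map ∂_2: C_2 → C_1 sends each 2-simplex [p,q,r] to [q,r] − [p,r] + [p,q]. For instance
  ∂QTV = TV − QV + QT,
  ∂PUW = UW − PW + PU.
The 27×18 boundary matrix has rank 18 and Smith normal form diag(1,1,1,1,1,1,1,1,1,1,1,1,1,1,1,1,1,2).

Computing H_k = (kernel of ∂_k) / (image of ∂_{k+1}):

  H_0: rank C_0 − rank ∂_1 = 9 − 8 = 1, and the invariant factors of ∂_1 are all 1, so H_0 = Z.
  H_1: rank ker ∂_1 − rank ∂_2 = (27 − 8) − 18 = 1, and ∂_2 has invariant factor 2 > 1, so H_1 = Z ⊕ Z/2Z.
  H_2: rank ker ∂_2 − rank ∂_3 = (18 − 18) − 0 = 0, and there is no ∂_3, so H_2 = 0.

(K is a triangulation of the Klein bottle.)

H_0 ≅ Z,  H_1 ≅ Z ⊕ Z/2Z,  H_2 = 0.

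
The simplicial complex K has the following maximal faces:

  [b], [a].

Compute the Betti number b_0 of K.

b_0 = 2.

Order the vertices as a < b. Listing each simplex with vertices in this order, K has dimension 0 with simplices:

  0-simplices (2): a, b

so the chain groups are C_0 ≅ Z^2.

Computing H_k = (kernel of ∂_k) / (image of ∂_{k+1}):

  H_0: rank C_0 − rank ∂_1 = 2 − 0 = 2, and there is no ∂_1, so H_0 = Z^2.

Hence the Betti numbers are b_0 = 2.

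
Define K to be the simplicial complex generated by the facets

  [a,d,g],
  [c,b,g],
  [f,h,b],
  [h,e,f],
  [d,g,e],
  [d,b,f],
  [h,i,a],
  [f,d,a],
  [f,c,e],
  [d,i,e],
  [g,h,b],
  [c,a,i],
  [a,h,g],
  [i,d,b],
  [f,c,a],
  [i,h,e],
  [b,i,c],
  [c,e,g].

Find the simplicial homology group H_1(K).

Take the total order a < b < c < d < e < f < g < h < i on the vertex set. Then K (dimension 2) consists of the simplices:

  0-simplices (9): a, b, c, d, e, f, g, h, i
  1-simplices (27): ac, ad, af, ag, ah, ai, bc, bd, bf, bg, bh, bi, ce, cf, cg, ci, de, df, dg, di, ef, eg, eh, ei, fh, gh, hi
  2-simplices (18): acf, aci, adf, adg, agh, ahi, bcg, bci, bdf, bdi, bfh, bgh, cef, ceg, deg, dei, efh, ehi

Hence C_0 ≅ Z^9, C_1 ≅ Z^27, C_2 ≅ Z^18.

Boundary ∂_1: C_1 → C_0 maps an edge to its endpoints' difference, ∂[p,q] = q − p. For instance
  ∂de = e − d.
As a 9×27 matrix over Z this has rank 8, with invariant factors (1,1,1,1,1,1,1,1).

∂_2: C_2 → C_1 maps a triangle to the signed sum of its edges. For instance
  ∂deg = eg − dg + de,
  ∂bcg = cg − bg + bc.
The resulting 27×18 matrix has rank 17, and its Smith normal form has invariant factors (1,1,1,1,1,1,1,1,1,1,1,1,1,1,1,1,1).

Now H_k = ker ∂_k / im ∂_{k+1}, so:

  H_1: rank ker ∂_1 − rank ∂_2 = (27 − 8) − 17 = 2, and the invariant factors of ∂_2 are all 1, so H_1 ≅ Z^2.

(K is a triangulation of the torus T^2.)

H_1 = Z^2.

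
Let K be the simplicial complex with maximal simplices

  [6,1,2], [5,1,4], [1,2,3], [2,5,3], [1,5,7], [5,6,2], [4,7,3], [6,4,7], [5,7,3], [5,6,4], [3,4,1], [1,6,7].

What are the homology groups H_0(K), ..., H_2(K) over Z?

H_0 ≅ Z,  H_1 ≅ Z/2Z,  H_2 = 0.

Order the vertices as 1 < 2 < 3 < 4 < 5 < 6 < 7. Listing each simplex with vertices in this order, K has dimension 2 with simplices:

  0-simplices (7): [1], [2], [3], [4], [5], [6], [7]
  1-simplices (18): [1,2], [1,3], [1,4], [1,5], [1,6], [1,7], [2,3], [2,5], [2,6], [3,4], [3,5], [3,7], [4,5], [4,6], [4,7], [5,6], [5,7], [6,7]
  2-simplices (12): [1,2,3], [1,2,6], [1,3,4], [1,4,5], [1,5,7], [1,6,7], [2,3,5], [2,5,6], [3,4,7], [3,5,7], [4,5,6], [4,6,7]

so the chain groups are C_0 ≅ Z^7, C_1 ≅ Z^18, C_2 ≅ Z^12.

The boundary map ∂_1: C_1 → C_0 is given by ∂[p,q] = [q] − [p]. For instance
  ∂[3,7] = [7] − [3].
The 7×18 boundary matrix has rank 6 and Smith normal form diag(1,1,1,1,1,1).

∂_2: C_2 → C_1 maps a triangle to the signed sum of its edges. For instance
  ∂[3,5,7] = [5,7] − [3,7] + [3,5],
  ∂[1,2,6] = [2,6] − [1,6] + [1,2].
The resulting 18×12 matrix has rank 12, and its Smith normal form has invariant factors (1,1,1,1,1,1,1,1,1,1,1,2).

Now H_k = ker ∂_k / im ∂_{k+1}, so:

  H_0: rank C_0 − rank ∂_1 = 7 − 6 = 1, and the invariant factors of ∂_1 are all 1, so H_0 = Z.
  H_1: rank ker ∂_1 − rank ∂_2 = (18 − 6) − 12 = 0, and ∂_2 has invariant factor 2 > 1, so H_1 = Z/2Z.
  H_2: rank ker ∂_2 − rank ∂_3 = (12 − 12) − 0 = 0, and there is no ∂_3, so H_2 = 0.

(K is a triangulation of the real projective plane RP^2.)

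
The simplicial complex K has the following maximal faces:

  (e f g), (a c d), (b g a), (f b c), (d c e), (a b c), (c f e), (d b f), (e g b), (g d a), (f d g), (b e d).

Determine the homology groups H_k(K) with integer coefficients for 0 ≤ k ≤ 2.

Take the total order a < b < c < d < e < f < g on the vertex set. Then K (dimension 2) consists of the simplices:

  0-simplices (7): a, b, c, d, e, f, g
  1-simplices (18): ab, ac, ad, ag, bc, bd, be, bf, bg, cd, ce, cf, de, df, dg, ef, eg, fg
  2-simplices (12): abc, abg, acd, adg, bcf, bde, bdf, beg, cde, cef, dfg, efg

giving chain groups C_0 ≅ Z^7, C_1 ≅ Z^18, C_2 ≅ Z^12.

The boundary map ∂_1: C_1 → C_0 is given by ∂[p,q] = [q] − [p]. For instance
  ∂bd = d − b.
This gives a 7×18 integer matrix of rank 6; reducing to Smith normal form yields diagonal entries (1,1,1,1,1,1).

Boundary ∂_2: C_2 → C_1 sends each 2-simplex [p,q,r] to [q,r] − [p,r] + [p,q]. For instance
  ∂cef = ef − cf + ce,
  ∂dfg = fg − dg + df.
The 18×12 boundary matrix has rank 12 and Smith normal form diag(1,1,1,1,1,1,1,1,1,1,1,2).

Now H_k = ker ∂_k / im ∂_{k+1}, so:

  H_0: rank C_0 − rank ∂_1 = 7 − 6 = 1, and the invariant factors of ∂_1 are all 1, so H_0 = Z.
  H_1: rank ker ∂_1 − rank ∂_2 = (18 − 6) − 12 = 0, and ∂_2 has invariant factor 2 > 1, so H_1 = Z/2Z.
  H_2: rank ker ∂_2 − rank ∂_3 = (12 − 12) − 0 = 0, and there is no ∂_3, so H_2 = 0.

As a check, the Euler characteristic is 7 − 18 + 12 = 1, which agrees with 1 − 0 + 0 = 1.

H_0 = Z,  H_1 = Z/2Z,  H_2 = 0.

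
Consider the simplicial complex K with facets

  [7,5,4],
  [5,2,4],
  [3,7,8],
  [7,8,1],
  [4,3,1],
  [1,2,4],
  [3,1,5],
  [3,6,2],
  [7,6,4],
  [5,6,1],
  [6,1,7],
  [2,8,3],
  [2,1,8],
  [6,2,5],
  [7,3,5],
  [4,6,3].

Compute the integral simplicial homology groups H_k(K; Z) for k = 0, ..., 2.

H_0 ≅ Z,  H_1 ≅ Z^2,  H_2 ≅ Z.

Order the vertices as 1 < 2 < 3 < 4 < 5 < 6 < 7 < 8. Listing each simplex with vertices in this order, K has dimension 2 with simplices:

  0-simplices (8): [1], [2], [3], [4], [5], [6], [7], [8]
  1-simplices (24): (24 of them)
  2-simplices (16): [1,2,4], [1,2,8], [1,3,4], [1,3,5], [1,5,6], [1,6,7], [1,7,8], [2,3,6], [2,3,8], [2,4,5], [2,5,6], [3,4,6], [3,5,7], [3,7,8], [4,5,7], [4,6,7]

Hence C_0 ≅ Z^8, C_1 ≅ Z^24, C_2 ≅ Z^16.

∂_1: C_1 → C_0 is given by ∂[p,q] = [q] − [p].
As a 8×24 matrix over Z this has rank 7, with invariant factors (1,1,1,1,1,1,1).

Boundary ∂_2: C_2 → C_1 sends each 2-simplex [p,q,r] to [q,r] − [p,r] + [p,q]. For instance
  ∂[1,7,8] = [7,8] − [1,8] + [1,7],
  ∂[1,6,7] = [6,7] − [1,7] + [1,6].
The 24×16 boundary matrix has rank 15 and Smith normal form diag(1,1,1,1,1,1,1,1,1,1,1,1,1,1,1).

From H_k ≅ ker(∂_k) / im(∂_{k+1}) we obtain:

  H_0: rank C_0 − rank ∂_1 = 8 − 7 = 1, and the invariant factors of ∂_1 are all 1, so H_0 = Z.
  H_1: rank ker ∂_1 − rank ∂_2 = (24 − 7) − 15 = 2, and the invariant factors of ∂_2 are all 1, so H_1 = Z^2.
  H_2: rank ker ∂_2 − rank ∂_3 = (16 − 15) − 0 = 1, and there is no ∂_3, so H_2 = Z.

As a check, the Euler characteristic is 8 − 24 + 16 = 0, which agrees with 1 − 2 + 1 = 0.
(K is a triangulation of the torus T^2.)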